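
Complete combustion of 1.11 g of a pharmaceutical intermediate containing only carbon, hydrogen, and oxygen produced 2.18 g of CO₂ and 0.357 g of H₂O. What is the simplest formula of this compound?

C5H4O3

mol C = 2.18 g CO₂ ÷ 44.009 g/mol = 0.04954 mol
mol H = 2 × 0.357 g H₂O ÷ 18.015 g/mol = 0.03963 mol
mass O = 1.11 − (0.5950 + 0.03995) = 0.4751 g → mol O = 0.4751 ÷ 15.999 = 0.02969 mol
Divide by the smallest (0.02969 mol): C 1.668, H 1.335, O 1.000
Multiplying each by 3 gives whole numbers: C 5.00, H 4.00, O 3.00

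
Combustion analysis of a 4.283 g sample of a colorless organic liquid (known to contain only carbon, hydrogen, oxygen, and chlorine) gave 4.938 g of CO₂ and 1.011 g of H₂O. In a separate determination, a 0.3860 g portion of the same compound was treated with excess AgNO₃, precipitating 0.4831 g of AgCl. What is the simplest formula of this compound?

mol C = 4.938 g CO₂ ÷ 44.009 g/mol = 0.11220 mol
mol H = 2 × 1.011 g H₂O ÷ 18.015 g/mol = 0.11224 mol
From the AgCl data: mol Cl per gram of compound = (0.4831 ÷ 143.318) ÷ 0.3860 = 0.0087327 mol/g, so in the 4.283 g combustion sample mol Cl = 0.037402 mol
mass O = 4.283 − (1.3477 + 0.11314 + 1.3259) = 1.4963 g → mol O = 1.4963 ÷ 15.999 = 0.093523 mol
Divide by the smallest (0.037402 mol): C 3.000, H 3.001, Cl 1.000, O 2.500
Multiplying each by 2 gives whole numbers: C 6.00, H 6.00, Cl 2.00, O 5.00

C6H6Cl2O5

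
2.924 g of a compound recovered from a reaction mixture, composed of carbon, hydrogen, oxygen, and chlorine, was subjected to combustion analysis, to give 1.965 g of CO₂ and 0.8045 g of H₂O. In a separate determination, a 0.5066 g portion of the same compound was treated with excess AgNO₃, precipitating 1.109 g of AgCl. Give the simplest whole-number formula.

mol C = 1.965 g CO₂ ÷ 44.009 g/mol = 0.044650 mol
mol H = 2 × 0.8045 g H₂O ÷ 18.015 g/mol = 0.089314 mol
From the AgCl data: mol Cl per gram of compound = (1.109 ÷ 143.318) ÷ 0.5066 = 0.015274 mol/g, so in the 2.924 g combustion sample mol Cl = 0.044662 mol
mass O = 2.924 − (0.53629 + 0.090029 + 1.5833) = 0.71439 g → mol O = 0.71439 ÷ 15.999 = 0.044652 mol
Divide by the smallest (0.044650 mol): C 1.000, H 2.000, Cl 1.000, O 1.000

CH2ClO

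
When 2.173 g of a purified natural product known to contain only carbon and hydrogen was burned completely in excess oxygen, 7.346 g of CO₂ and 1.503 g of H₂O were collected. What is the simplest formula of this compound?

mol C = 7.346 g CO₂ ÷ 44.009 g/mol = 0.16692 mol
mol H = 2 × 1.503 g H₂O ÷ 18.015 g/mol = 0.16686 mol
Divide by the smallest (0.16686 mol): C 1.000, H 1.000

CH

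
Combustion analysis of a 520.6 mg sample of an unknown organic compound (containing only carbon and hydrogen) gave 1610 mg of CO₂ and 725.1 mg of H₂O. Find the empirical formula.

mol C = 1.610 g CO₂ ÷ 44.009 g/mol = 0.036583 mol
mol H = 2 × 0.7251 g H₂O ÷ 18.015 g/mol = 0.080500 mol
Divide by the smallest (0.036583 mol): C 1.000, H 2.200
Multiplying each by 5 gives whole numbers: C 5.00, H 11.00

C5H11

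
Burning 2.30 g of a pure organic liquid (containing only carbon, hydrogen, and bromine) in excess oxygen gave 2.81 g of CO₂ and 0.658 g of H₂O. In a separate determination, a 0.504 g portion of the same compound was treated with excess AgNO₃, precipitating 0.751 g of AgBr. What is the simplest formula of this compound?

mol C = 2.81 g CO₂ ÷ 44.009 g/mol = 0.06385 mol
mol H = 2 × 0.658 g H₂O ÷ 18.015 g/mol = 0.07305 mol
From the AgBr data: mol Br per gram of compound = (0.751 ÷ 187.772) ÷ 0.504 = 0.007936 mol/g, so in the 2.30 g combustion sample mol Br = 0.01825 mol
Divide by the smallest (0.01825 mol): C 3.498, H 4.002, Br 1.000
Multiplying each by 2 gives whole numbers: C 7.00, H 8.00, Br 2.00

C7H8Br2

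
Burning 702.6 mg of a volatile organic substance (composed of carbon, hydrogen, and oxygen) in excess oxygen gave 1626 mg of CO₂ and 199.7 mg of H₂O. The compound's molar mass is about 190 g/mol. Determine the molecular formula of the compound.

mol C = 1.626 g CO₂ ÷ 44.009 g/mol = 0.036947 mol
mol H = 2 × 0.1997 g H₂O ÷ 18.015 g/mol = 0.022170 mol
mass O = 0.7026 − (0.44377 + 0.022348) = 0.23648 g → mol O = 0.23648 ÷ 15.999 = 0.014781 mol
Divide by the smallest (0.014781 mol): C 2.500, H 1.500, O 1.000
Multiplying each by 2 gives whole numbers: C 5.00, H 3.00, O 2.00
Empirical formula: C5H3O2
Empirical-formula mass = 95.08 g/mol; 190 ÷ 95.08 ≈ 2, so the molecular formula is C10H6O4.

C10H6O4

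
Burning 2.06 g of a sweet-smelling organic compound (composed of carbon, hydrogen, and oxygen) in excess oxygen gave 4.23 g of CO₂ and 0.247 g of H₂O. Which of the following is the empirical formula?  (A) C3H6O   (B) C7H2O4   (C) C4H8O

mol C = 4.23 g CO₂ ÷ 44.009 g/mol = 0.09612 mol
mol H = 2 × 0.247 g H₂O ÷ 18.015 g/mol = 0.02742 mol
mass O = 2.06 − (1.154 + 0.02764) = 0.8779 g → mol O = 0.8779 ÷ 15.999 = 0.05487 mol
Divide by the smallest (0.02742 mol): C 3.505, H 1.000, O 2.001
Multiplying each by 2 gives whole numbers: C 7.01, H 2.00, O 4.00

(B) C7H2O4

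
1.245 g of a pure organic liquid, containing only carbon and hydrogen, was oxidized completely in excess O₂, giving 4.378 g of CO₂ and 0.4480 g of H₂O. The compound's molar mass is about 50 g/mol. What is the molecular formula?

C4H2

mol C = 4.378 g CO₂ ÷ 44.009 g/mol = 0.099480 mol
mol H = 2 × 0.4480 g H₂O ÷ 18.015 g/mol = 0.049736 mol
Divide by the smallest (0.049736 mol): C 2.000, H 1.000
Empirical formula: C2H
Empirical-formula mass = 25.03 g/mol; 50 ÷ 25.03 ≈ 2, so the molecular formula is C4H2.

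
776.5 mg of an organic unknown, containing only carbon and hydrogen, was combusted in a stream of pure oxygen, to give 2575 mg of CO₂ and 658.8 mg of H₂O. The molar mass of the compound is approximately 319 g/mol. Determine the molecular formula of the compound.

mol C = 2.575 g CO₂ ÷ 44.009 g/mol = 0.058511 mol
mol H = 2 × 0.6588 g H₂O ÷ 18.015 g/mol = 0.073139 mol
Divide by the smallest (0.058511 mol): C 1.000, H 1.250
Multiplying each by 4 gives whole numbers: C 4.00, H 5.00
Empirical formula: C4H5
Empirical-formula mass = 53.08 g/mol; 319 ÷ 53.08 ≈ 6, so the molecular formula is C24H30.

C24H30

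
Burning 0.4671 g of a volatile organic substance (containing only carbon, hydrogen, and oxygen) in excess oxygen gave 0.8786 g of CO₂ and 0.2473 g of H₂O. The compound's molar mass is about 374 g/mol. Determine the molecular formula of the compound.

C16H22O10

mol C = 0.8786 g CO₂ ÷ 44.009 g/mol = 0.019964 mol
mol H = 2 × 0.2473 g H₂O ÷ 18.015 g/mol = 0.027455 mol
mass O = 0.4671 − (0.23979 + 0.027675) = 0.19964 g → mol O = 0.19964 ÷ 15.999 = 0.012478 mol
Divide by the smallest (0.012478 mol): C 1.600, H 2.200, O 1.000
Multiplying each by 5 gives whole numbers: C 8.00, H 11.00, O 5.00
Empirical formula: C8H11O5
Empirical-formula mass = 187.17 g/mol; 374 ÷ 187.17 ≈ 2, so the molecular formula is C16H22O10.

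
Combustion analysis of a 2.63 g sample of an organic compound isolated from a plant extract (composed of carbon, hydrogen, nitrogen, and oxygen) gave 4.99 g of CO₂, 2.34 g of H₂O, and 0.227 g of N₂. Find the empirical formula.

C7H16NO3

mol C = 4.99 g CO₂ ÷ 44.009 g/mol = 0.1134 mol
mol H = 2 × 2.34 g H₂O ÷ 18.015 g/mol = 0.2598 mol
mol N = 2 × 0.227 g N₂ ÷ 28.014 g/mol = 0.01621 mol
mass O = 2.63 − (1.362 + 0.2619 + 0.2270) = 0.7793 g → mol O = 0.7793 ÷ 15.999 = 0.04871 mol
Divide by the smallest (0.01621 mol): C 6.996, H 16.030, N 1.000, O 3.005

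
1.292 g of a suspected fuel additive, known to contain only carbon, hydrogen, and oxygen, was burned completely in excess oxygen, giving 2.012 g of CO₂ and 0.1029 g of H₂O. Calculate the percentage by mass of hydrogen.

0.89%

mol C = 2.012 g CO₂ ÷ 44.009 g/mol = 0.045718 mol
mol H = 2 × 0.1029 g H₂O ÷ 18.015 g/mol = 0.011424 mol
mass O = 1.292 − (0.54912 + 0.011515) = 0.73137 g → mol O = 0.73137 ÷ 15.999 = 0.045713 mol
mass % H = 0.011515 g ÷ 1.292 g × 100%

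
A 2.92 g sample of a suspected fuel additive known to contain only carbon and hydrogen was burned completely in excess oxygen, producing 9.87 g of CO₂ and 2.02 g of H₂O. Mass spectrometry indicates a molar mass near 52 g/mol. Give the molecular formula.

mol C = 9.87 g CO₂ ÷ 44.009 g/mol = 0.2243 mol
mol H = 2 × 2.02 g H₂O ÷ 18.015 g/mol = 0.2243 mol
Divide by the smallest (0.2243 mol): C 1.000, H 1.000
Empirical formula: CH
Empirical-formula mass = 13.02 g/mol; 52 ÷ 13.02 ≈ 4, so the molecular formula is C4H4.

C4H4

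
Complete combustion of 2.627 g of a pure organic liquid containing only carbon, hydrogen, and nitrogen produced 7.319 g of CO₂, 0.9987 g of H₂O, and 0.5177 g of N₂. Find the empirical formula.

C9H6N2

mol C = 7.319 g CO₂ ÷ 44.009 g/mol = 0.16631 mol
mol H = 2 × 0.9987 g H₂O ÷ 18.015 g/mol = 0.11087 mol
mol N = 2 × 0.5177 g N₂ ÷ 28.014 g/mol = 0.036960 mol
Divide by the smallest (0.036960 mol): C 4.500, H 3.000, N 1.000
Multiplying each by 2 gives whole numbers: C 9.00, H 6.00, N 2.00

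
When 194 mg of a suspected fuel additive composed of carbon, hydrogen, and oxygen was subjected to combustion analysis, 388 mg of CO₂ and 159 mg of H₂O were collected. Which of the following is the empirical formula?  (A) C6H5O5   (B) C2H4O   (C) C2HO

mol C = 0.388 g CO₂ ÷ 44.009 g/mol = 0.008816 mol
mol H = 2 × 0.159 g H₂O ÷ 18.015 g/mol = 0.01765 mol
mass O = 0.194 − (0.1059 + 0.01779) = 0.07031 g → mol O = 0.07031 ÷ 15.999 = 0.004395 mol
Divide by the smallest (0.004395 mol): C 2.006, H 4.017, O 1.000

(B) C2H4O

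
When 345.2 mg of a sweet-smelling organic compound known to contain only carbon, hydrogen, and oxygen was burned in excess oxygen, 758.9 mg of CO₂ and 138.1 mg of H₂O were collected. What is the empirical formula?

mol C = 0.7589 g CO₂ ÷ 44.009 g/mol = 0.017244 mol
mol H = 2 × 0.1381 g H₂O ÷ 18.015 g/mol = 0.015332 mol
mass O = 0.3452 − (0.20712 + 0.015454) = 0.12263 g → mol O = 0.12263 ÷ 15.999 = 0.0076646 mol
Divide by the smallest (0.0076646 mol): C 2.250, H 2.000, O 1.000
Multiplying each by 4 gives whole numbers: C 9.00, H 8.00, O 4.00

C9H8O4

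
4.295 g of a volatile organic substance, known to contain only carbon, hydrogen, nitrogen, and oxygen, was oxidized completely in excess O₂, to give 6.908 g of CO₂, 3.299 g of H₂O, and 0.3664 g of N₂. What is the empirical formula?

C6H14NO4

mol C = 6.908 g CO₂ ÷ 44.009 g/mol = 0.15697 mol
mol H = 2 × 3.299 g H₂O ÷ 18.015 g/mol = 0.36625 mol
mol N = 2 × 0.3664 g N₂ ÷ 28.014 g/mol = 0.026158 mol
mass O = 4.295 − (1.8853 + 0.36918 + 0.36640) = 1.6741 g → mol O = 1.6741 ÷ 15.999 = 0.10464 mol
Divide by the smallest (0.026158 mol): C 6.001, H 14.001, N 1.000, O 4.000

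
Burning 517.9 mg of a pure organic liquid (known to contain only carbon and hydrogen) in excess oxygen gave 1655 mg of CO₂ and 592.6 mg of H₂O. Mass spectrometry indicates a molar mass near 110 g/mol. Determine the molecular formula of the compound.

C8H14

mol C = 1.655 g CO₂ ÷ 44.009 g/mol = 0.037606 mol
mol H = 2 × 0.5926 g H₂O ÷ 18.015 g/mol = 0.065790 mol
Divide by the smallest (0.037606 mol): C 1.000, H 1.749
Multiplying each by 4 gives whole numbers: C 4.00, H 7.00
Empirical formula: C4H7
Empirical-formula mass = 55.10 g/mol; 110 ÷ 55.10 ≈ 2, so the molecular formula is C8H14.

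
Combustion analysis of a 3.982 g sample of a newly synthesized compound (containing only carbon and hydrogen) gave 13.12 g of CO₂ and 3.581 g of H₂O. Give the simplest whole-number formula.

mol C = 13.12 g CO₂ ÷ 44.009 g/mol = 0.29812 mol
mol H = 2 × 3.581 g H₂O ÷ 18.015 g/mol = 0.39756 mol
Divide by the smallest (0.29812 mol): C 1.000, H 1.334
Multiplying each by 3 gives whole numbers: C 3.00, H 4.00

C3H4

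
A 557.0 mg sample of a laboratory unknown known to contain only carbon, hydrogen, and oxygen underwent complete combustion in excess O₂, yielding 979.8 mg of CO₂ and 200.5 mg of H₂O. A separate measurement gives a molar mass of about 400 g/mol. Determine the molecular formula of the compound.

C16H16O12

mol C = 0.9798 g CO₂ ÷ 44.009 g/mol = 0.022264 mol
mol H = 2 × 0.2005 g H₂O ÷ 18.015 g/mol = 0.022259 mol
mass O = 0.5570 − (0.26741 + 0.022437) = 0.26715 g → mol O = 0.26715 ÷ 15.999 = 0.016698 mol
Divide by the smallest (0.016698 mol): C 1.333, H 1.333, O 1.000
Multiplying each by 3 gives whole numbers: C 4.00, H 4.00, O 3.00
Empirical formula: C4H4O3
Empirical-formula mass = 100.07 g/mol; 400 ÷ 100.07 ≈ 4, so the molecular formula is C16H16O12.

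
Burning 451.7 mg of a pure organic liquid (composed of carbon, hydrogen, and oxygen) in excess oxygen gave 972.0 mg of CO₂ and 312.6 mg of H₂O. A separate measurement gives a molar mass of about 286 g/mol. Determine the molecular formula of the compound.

C14H22O6

mol C = 0.9720 g CO₂ ÷ 44.009 g/mol = 0.022086 mol
mol H = 2 × 0.3126 g H₂O ÷ 18.015 g/mol = 0.034704 mol
mass O = 0.4517 − (0.26528 + 0.034982) = 0.15144 g → mol O = 0.15144 ÷ 15.999 = 0.0094655 mol
Divide by the smallest (0.0094655 mol): C 2.333, H 3.666, O 1.000
Multiplying each by 3 gives whole numbers: C 7.00, H 11.00, O 3.00
Empirical formula: C7H11O3
Empirical-formula mass = 143.16 g/mol; 286 ÷ 143.16 ≈ 2, so the molecular formula is C14H22O6.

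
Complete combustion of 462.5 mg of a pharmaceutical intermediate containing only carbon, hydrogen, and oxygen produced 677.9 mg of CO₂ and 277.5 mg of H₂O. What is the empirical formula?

mol C = 0.6779 g CO₂ ÷ 44.009 g/mol = 0.015404 mol
mol H = 2 × 0.2775 g H₂O ÷ 18.015 g/mol = 0.030808 mol
mass O = 0.4625 − (0.18501 + 0.031054) = 0.24643 g → mol O = 0.24643 ÷ 15.999 = 0.015403 mol
Divide by the smallest (0.015403 mol): C 1.000, H 2.000, O 1.000

CH2O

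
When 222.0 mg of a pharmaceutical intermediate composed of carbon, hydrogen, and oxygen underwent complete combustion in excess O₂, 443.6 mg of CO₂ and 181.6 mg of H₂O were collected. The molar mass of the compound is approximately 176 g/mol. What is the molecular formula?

mol C = 0.4436 g CO₂ ÷ 44.009 g/mol = 0.010080 mol
mol H = 2 × 0.1816 g H₂O ÷ 18.015 g/mol = 0.020161 mol
mass O = 0.2220 − (0.12107 + 0.020322) = 0.080610 g → mol O = 0.080610 ÷ 15.999 = 0.0050384 mol
Divide by the smallest (0.0050384 mol): C 2.001, H 4.001, O 1.000
Empirical formula: C2H4O
Empirical-formula mass = 44.05 g/mol; 176 ÷ 44.05 ≈ 4, so the molecular formula is C8H16O4.

C8H16O4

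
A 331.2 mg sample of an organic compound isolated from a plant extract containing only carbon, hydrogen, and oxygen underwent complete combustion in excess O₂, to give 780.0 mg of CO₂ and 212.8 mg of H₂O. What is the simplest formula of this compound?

mol C = 0.7800 g CO₂ ÷ 44.009 g/mol = 0.017724 mol
mol H = 2 × 0.2128 g H₂O ÷ 18.015 g/mol = 0.023625 mol
mass O = 0.3312 − (0.21288 + 0.023814) = 0.094508 g → mol O = 0.094508 ÷ 15.999 = 0.0059071 mol
Divide by the smallest (0.0059071 mol): C 3.000, H 3.999, O 1.000

C3H4O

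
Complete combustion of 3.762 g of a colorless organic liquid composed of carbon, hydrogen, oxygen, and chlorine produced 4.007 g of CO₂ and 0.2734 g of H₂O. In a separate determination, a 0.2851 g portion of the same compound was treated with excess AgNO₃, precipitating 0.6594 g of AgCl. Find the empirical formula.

C3HCl2O

mol C = 4.007 g CO₂ ÷ 44.009 g/mol = 0.091050 mol
mol H = 2 × 0.2734 g H₂O ÷ 18.015 g/mol = 0.030352 mol
From the AgCl data: mol Cl per gram of compound = (0.6594 ÷ 143.318) ÷ 0.2851 = 0.016138 mol/g, so in the 3.762 g combustion sample mol Cl = 0.060711 mol
mass O = 3.762 − (1.0936 + 0.030595 + 2.1522) = 0.48559 g → mol O = 0.48559 ÷ 15.999 = 0.030351 mol
Divide by the smallest (0.030351 mol): C 3.000, H 1.000, Cl 2.000, O 1.000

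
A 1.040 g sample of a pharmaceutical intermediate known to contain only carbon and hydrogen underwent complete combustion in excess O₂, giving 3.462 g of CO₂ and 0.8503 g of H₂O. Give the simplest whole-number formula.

C5H6

mol C = 3.462 g CO₂ ÷ 44.009 g/mol = 0.078666 mol
mol H = 2 × 0.8503 g H₂O ÷ 18.015 g/mol = 0.094399 mol
Divide by the smallest (0.078666 mol): C 1.000, H 1.200
Multiplying each by 5 gives whole numbers: C 5.00, H 6.00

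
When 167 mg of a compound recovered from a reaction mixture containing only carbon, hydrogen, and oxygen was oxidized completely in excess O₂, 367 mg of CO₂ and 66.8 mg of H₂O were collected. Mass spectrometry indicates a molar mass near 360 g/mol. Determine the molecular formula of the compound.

C18H16O8

mol C = 0.367 g CO₂ ÷ 44.009 g/mol = 0.008339 mol
mol H = 2 × 0.0668 g H₂O ÷ 18.015 g/mol = 0.007416 mol
mass O = 0.167 − (0.1002 + 0.007475) = 0.05936 g → mol O = 0.05936 ÷ 15.999 = 0.003710 mol
Divide by the smallest (0.003710 mol): C 2.248, H 1.999, O 1.000
Multiplying each by 4 gives whole numbers: C 8.99, H 7.99, O 4.00
Empirical formula: C9H8O4
Empirical-formula mass = 180.16 g/mol; 360 ÷ 180.16 ≈ 2, so the molecular formula is C18H16O8.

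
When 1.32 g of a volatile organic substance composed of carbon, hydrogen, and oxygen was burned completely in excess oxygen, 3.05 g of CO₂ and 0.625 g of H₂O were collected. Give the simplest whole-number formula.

C8H8O3

mol C = 3.05 g CO₂ ÷ 44.009 g/mol = 0.06930 mol
mol H = 2 × 0.625 g H₂O ÷ 18.015 g/mol = 0.06939 mol
mass O = 1.32 − (0.8324 + 0.06994) = 0.4176 g → mol O = 0.4176 ÷ 15.999 = 0.02610 mol
Divide by the smallest (0.02610 mol): C 2.655, H 2.658, O 1.000
Multiplying each by 3 gives whole numbers: C 7.96, H 7.97, O 3.00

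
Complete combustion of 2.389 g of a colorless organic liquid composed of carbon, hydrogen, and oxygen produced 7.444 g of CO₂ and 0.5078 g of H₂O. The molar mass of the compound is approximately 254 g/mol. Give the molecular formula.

mol C = 7.444 g CO₂ ÷ 44.009 g/mol = 0.16915 mol
mol H = 2 × 0.5078 g H₂O ÷ 18.015 g/mol = 0.056375 mol
mass O = 2.389 − (2.0316 + 0.056826) = 0.30055 g → mol O = 0.30055 ÷ 15.999 = 0.018785 mol
Divide by the smallest (0.018785 mol): C 9.004, H 3.001, O 1.000
Empirical formula: C9H3O
Empirical-formula mass = 127.12 g/mol; 254 ÷ 127.12 ≈ 2, so the molecular formula is C18H6O2.

C18H6O2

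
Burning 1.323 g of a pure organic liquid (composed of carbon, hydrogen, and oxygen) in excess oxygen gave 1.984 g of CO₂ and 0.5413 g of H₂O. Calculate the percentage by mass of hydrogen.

4.58%

mol C = 1.984 g CO₂ ÷ 44.009 g/mol = 0.045082 mol
mol H = 2 × 0.5413 g H₂O ÷ 18.015 g/mol = 0.060094 mol
mass O = 1.323 − (0.54148 + 0.060575) = 0.72095 g → mol O = 0.72095 ÷ 15.999 = 0.045062 mol
mass % H = 0.060575 g ÷ 1.323 g × 100%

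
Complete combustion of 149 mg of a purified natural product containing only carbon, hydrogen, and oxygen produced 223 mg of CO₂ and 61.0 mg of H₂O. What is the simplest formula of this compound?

mol C = 0.223 g CO₂ ÷ 44.009 g/mol = 0.005067 mol
mol H = 2 × 0.0610 g H₂O ÷ 18.015 g/mol = 0.006772 mol
mass O = 0.149 − (0.06086 + 0.006826) = 0.08131 g → mol O = 0.08131 ÷ 15.999 = 0.005082 mol
Divide by the smallest (0.005067 mol): C 1.000, H 1.336, O 1.003
Multiplying each by 3 gives whole numbers: C 3.00, H 4.01, O 3.01

C3H4O3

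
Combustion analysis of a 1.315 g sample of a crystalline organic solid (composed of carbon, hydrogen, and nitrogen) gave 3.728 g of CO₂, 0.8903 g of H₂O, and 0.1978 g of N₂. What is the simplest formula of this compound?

mol C = 3.728 g CO₂ ÷ 44.009 g/mol = 0.084710 mol
mol H = 2 × 0.8903 g H₂O ÷ 18.015 g/mol = 0.098840 mol
mol N = 2 × 0.1978 g N₂ ÷ 28.014 g/mol = 0.014122 mol
Divide by the smallest (0.014122 mol): C 5.999, H 6.999, N 1.000

C6H7N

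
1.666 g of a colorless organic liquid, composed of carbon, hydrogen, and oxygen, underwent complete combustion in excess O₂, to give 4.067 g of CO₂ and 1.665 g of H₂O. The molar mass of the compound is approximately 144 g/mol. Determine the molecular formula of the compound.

C8H16O2

mol C = 4.067 g CO₂ ÷ 44.009 g/mol = 0.092413 mol
mol H = 2 × 1.665 g H₂O ÷ 18.015 g/mol = 0.18485 mol
mass O = 1.666 − (1.1100 + 0.18632) = 0.36970 g → mol O = 0.36970 ÷ 15.999 = 0.023108 mol
Divide by the smallest (0.023108 mol): C 3.999, H 7.999, O 1.000
Empirical formula: C4H8O
Empirical-formula mass = 72.11 g/mol; 144 ÷ 72.11 ≈ 2, so the molecular formula is C8H16O2.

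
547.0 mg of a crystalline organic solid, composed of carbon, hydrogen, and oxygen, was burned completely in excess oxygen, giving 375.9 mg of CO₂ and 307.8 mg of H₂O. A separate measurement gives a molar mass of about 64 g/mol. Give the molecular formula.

CH4O3

mol C = 0.3759 g CO₂ ÷ 44.009 g/mol = 0.0085414 mol
mol H = 2 × 0.3078 g H₂O ÷ 18.015 g/mol = 0.034172 mol
mass O = 0.5470 − (0.10259 + 0.034445) = 0.40996 g → mol O = 0.40996 ÷ 15.999 = 0.025624 mol
Divide by the smallest (0.0085414 mol): C 1.000, H 4.001, O 3.000
Empirical formula: CH4O3
Empirical-formula mass = 64.04 g/mol; 64 ÷ 64.04 ≈ 1, so the molecular formula is CH4O3.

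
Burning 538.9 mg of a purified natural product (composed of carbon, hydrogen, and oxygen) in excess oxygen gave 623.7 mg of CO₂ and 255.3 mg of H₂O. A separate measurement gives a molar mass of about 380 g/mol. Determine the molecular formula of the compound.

C10H20O15

mol C = 0.6237 g CO₂ ÷ 44.009 g/mol = 0.014172 mol
mol H = 2 × 0.2553 g H₂O ÷ 18.015 g/mol = 0.028343 mol
mass O = 0.5389 − (0.17022 + 0.028570) = 0.34011 g → mol O = 0.34011 ÷ 15.999 = 0.021258 mol
Divide by the smallest (0.014172 mol): C 1.000, H 2.000, O 1.500
Multiplying each by 2 gives whole numbers: C 2.00, H 4.00, O 3.00
Empirical formula: C2H4O3
Empirical-formula mass = 76.05 g/mol; 380 ÷ 76.05 ≈ 5, so the molecular formula is C10H20O15.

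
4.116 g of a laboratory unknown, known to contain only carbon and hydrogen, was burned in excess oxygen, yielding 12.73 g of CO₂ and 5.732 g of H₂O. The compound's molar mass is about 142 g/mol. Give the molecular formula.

C10H22

mol C = 12.73 g CO₂ ÷ 44.009 g/mol = 0.28926 mol
mol H = 2 × 5.732 g H₂O ÷ 18.015 g/mol = 0.63636 mol
Divide by the smallest (0.28926 mol): C 1.000, H 2.200
Multiplying each by 5 gives whole numbers: C 5.00, H 11.00
Empirical formula: C5H11
Empirical-formula mass = 71.14 g/mol; 142 ÷ 71.14 ≈ 2, so the molecular formula is C10H22.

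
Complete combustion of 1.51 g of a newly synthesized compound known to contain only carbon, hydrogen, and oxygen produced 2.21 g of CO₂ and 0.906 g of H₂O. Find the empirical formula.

mol C = 2.21 g CO₂ ÷ 44.009 g/mol = 0.05022 mol
mol H = 2 × 0.906 g H₂O ÷ 18.015 g/mol = 0.1006 mol
mass O = 1.51 − (0.6032 + 0.1014) = 0.8055 g → mol O = 0.8055 ÷ 15.999 = 0.05034 mol
Divide by the smallest (0.05022 mol): C 1.000, H 2.003, O 1.003

CH2O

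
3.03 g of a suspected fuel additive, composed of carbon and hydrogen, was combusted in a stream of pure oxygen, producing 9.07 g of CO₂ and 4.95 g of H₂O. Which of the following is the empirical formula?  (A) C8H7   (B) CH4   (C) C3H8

mol C = 9.07 g CO₂ ÷ 44.009 g/mol = 0.2061 mol
mol H = 2 × 4.95 g H₂O ÷ 18.015 g/mol = 0.5495 mol
Divide by the smallest (0.2061 mol): C 1.000, H 2.666
Multiplying each by 3 gives whole numbers: C 3.00, H 8.00

(C) C3H8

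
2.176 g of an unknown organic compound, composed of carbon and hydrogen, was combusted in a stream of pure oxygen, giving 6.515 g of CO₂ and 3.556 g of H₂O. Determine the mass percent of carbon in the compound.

mol C = 6.515 g CO₂ ÷ 44.009 g/mol = 0.14804 mol
mol H = 2 × 3.556 g H₂O ÷ 18.015 g/mol = 0.39478 mol
mass % C = 1.7781 g ÷ 2.176 g × 100%

81.71%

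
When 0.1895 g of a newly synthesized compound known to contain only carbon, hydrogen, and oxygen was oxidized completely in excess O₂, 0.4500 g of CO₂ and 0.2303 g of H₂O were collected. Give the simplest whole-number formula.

mol C = 0.4500 g CO₂ ÷ 44.009 g/mol = 0.010225 mol
mol H = 2 × 0.2303 g H₂O ÷ 18.015 g/mol = 0.025568 mol
mass O = 0.1895 − (0.12281 + 0.025772) = 0.040913 g → mol O = 0.040913 ÷ 15.999 = 0.0025572 mol
Divide by the smallest (0.0025572 mol): C 3.999, H 9.998, O 1.000

C4H10O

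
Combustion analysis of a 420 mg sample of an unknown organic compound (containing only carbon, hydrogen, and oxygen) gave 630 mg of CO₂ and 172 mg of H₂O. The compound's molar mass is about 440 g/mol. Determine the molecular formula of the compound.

mol C = 0.630 g CO₂ ÷ 44.009 g/mol = 0.01432 mol
mol H = 2 × 0.172 g H₂O ÷ 18.015 g/mol = 0.01910 mol
mass O = 0.420 − (0.1719 + 0.01925) = 0.2288 g → mol O = 0.2288 ÷ 15.999 = 0.01430 mol
Divide by the smallest (0.01430 mol): C 1.001, H 1.335, O 1.000
Multiplying each by 3 gives whole numbers: C 3.00, H 4.01, O 3.00
Empirical formula: C3H4O3
Empirical-formula mass = 88.06 g/mol; 440 ÷ 88.06 ≈ 5, so the molecular formula is C15H20O15.

C15H20O15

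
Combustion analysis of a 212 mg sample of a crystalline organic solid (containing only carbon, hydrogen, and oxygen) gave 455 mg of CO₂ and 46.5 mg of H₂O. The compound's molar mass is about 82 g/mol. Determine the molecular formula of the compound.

C4H2O2

mol C = 0.455 g CO₂ ÷ 44.009 g/mol = 0.01034 mol
mol H = 2 × 0.0465 g H₂O ÷ 18.015 g/mol = 0.005162 mol
mass O = 0.212 − (0.1242 + 0.005204) = 0.08262 g → mol O = 0.08262 ÷ 15.999 = 0.005164 mol
Divide by the smallest (0.005162 mol): C 2.003, H 1.000, O 1.000
Empirical formula: C2HO
Empirical-formula mass = 41.03 g/mol; 82 ÷ 41.03 ≈ 2, so the molecular formula is C4H2O2.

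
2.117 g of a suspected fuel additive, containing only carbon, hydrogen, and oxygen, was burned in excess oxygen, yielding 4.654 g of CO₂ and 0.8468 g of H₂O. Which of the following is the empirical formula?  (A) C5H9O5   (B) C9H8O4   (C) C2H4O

mol C = 4.654 g CO₂ ÷ 44.009 g/mol = 0.10575 mol
mol H = 2 × 0.8468 g H₂O ÷ 18.015 g/mol = 0.094011 mol
mass O = 2.117 − (1.2702 + 0.094763) = 0.75206 g → mol O = 0.75206 ÷ 15.999 = 0.047007 mol
Divide by the smallest (0.047007 mol): C 2.250, H 2.000, O 1.000
Multiplying each by 4 gives whole numbers: C 9.00, H 8.00, O 4.00

(B) C9H8O4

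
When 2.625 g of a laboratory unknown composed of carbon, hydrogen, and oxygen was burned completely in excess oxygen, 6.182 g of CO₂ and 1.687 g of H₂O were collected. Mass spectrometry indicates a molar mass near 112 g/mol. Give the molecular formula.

C6H8O2

mol C = 6.182 g CO₂ ÷ 44.009 g/mol = 0.14047 mol
mol H = 2 × 1.687 g H₂O ÷ 18.015 g/mol = 0.18729 mol
mass O = 2.625 − (1.6872 + 0.18879) = 0.74901 g → mol O = 0.74901 ÷ 15.999 = 0.046816 mol
Divide by the smallest (0.046816 mol): C 3.000, H 4.001, O 1.000
Empirical formula: C3H4O
Empirical-formula mass = 56.06 g/mol; 112 ÷ 56.06 ≈ 2, so the molecular formula is C6H8O2.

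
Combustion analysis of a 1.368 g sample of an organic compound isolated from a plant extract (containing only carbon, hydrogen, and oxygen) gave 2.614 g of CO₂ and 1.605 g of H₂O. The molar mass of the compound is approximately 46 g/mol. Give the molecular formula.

C2H6O

mol C = 2.614 g CO₂ ÷ 44.009 g/mol = 0.059397 mol
mol H = 2 × 1.605 g H₂O ÷ 18.015 g/mol = 0.17818 mol
mass O = 1.368 − (0.71342 + 0.17961) = 0.47497 g → mol O = 0.47497 ÷ 15.999 = 0.029688 mol
Divide by the smallest (0.029688 mol): C 2.001, H 6.002, O 1.000
Empirical formula: C2H6O
Empirical-formula mass = 46.07 g/mol; 46 ÷ 46.07 ≈ 1, so the molecular formula is C2H6O.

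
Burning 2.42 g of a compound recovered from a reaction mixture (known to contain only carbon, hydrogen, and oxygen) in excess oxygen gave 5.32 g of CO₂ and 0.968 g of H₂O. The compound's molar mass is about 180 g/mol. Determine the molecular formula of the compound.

mol C = 5.32 g CO₂ ÷ 44.009 g/mol = 0.1209 mol
mol H = 2 × 0.968 g H₂O ÷ 18.015 g/mol = 0.1075 mol
mass O = 2.42 − (1.452 + 0.1083) = 0.8597 g → mol O = 0.8597 ÷ 15.999 = 0.05374 mol
Divide by the smallest (0.05374 mol): C 2.250, H 2.000, O 1.000
Multiplying each by 4 gives whole numbers: C 9.00, H 8.00, O 4.00
Empirical formula: C9H8O4
Empirical-formula mass = 180.16 g/mol; 180 ÷ 180.16 ≈ 1, so the molecular formula is C9H8O4.

C9H8O4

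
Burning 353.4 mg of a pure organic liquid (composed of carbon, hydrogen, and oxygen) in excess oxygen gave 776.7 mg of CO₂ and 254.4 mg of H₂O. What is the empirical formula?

C5H8O2

mol C = 0.7767 g CO₂ ÷ 44.009 g/mol = 0.017649 mol
mol H = 2 × 0.2544 g H₂O ÷ 18.015 g/mol = 0.028243 mol
mass O = 0.3534 − (0.21198 + 0.028469) = 0.11295 g → mol O = 0.11295 ÷ 15.999 = 0.0070600 mol
Divide by the smallest (0.0070600 mol): C 2.500, H 4.000, O 1.000
Multiplying each by 2 gives whole numbers: C 5.00, H 8.00, O 2.00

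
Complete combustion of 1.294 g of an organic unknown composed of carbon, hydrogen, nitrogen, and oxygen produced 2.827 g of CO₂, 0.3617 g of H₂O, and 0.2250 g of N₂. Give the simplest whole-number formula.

mol C = 2.827 g CO₂ ÷ 44.009 g/mol = 0.064237 mol
mol H = 2 × 0.3617 g H₂O ÷ 18.015 g/mol = 0.040155 mol
mol N = 2 × 0.2250 g N₂ ÷ 28.014 g/mol = 0.016063 mol
mass O = 1.294 − (0.77155 + 0.040477 + 0.22500) = 0.25697 g → mol O = 0.25697 ÷ 15.999 = 0.016062 mol
Divide by the smallest (0.016062 mol): C 3.999, H 2.500, N 1.000, O 1.000
Multiplying each by 2 gives whole numbers: C 8.00, H 5.00, N 2.00, O 2.00

C8H5N2O2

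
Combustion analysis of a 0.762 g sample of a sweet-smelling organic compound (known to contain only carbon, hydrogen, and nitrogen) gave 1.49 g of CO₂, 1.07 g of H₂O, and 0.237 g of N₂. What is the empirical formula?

mol C = 1.49 g CO₂ ÷ 44.009 g/mol = 0.03386 mol
mol H = 2 × 1.07 g H₂O ÷ 18.015 g/mol = 0.1188 mol
mol N = 2 × 0.237 g N₂ ÷ 28.014 g/mol = 0.01692 mol
Divide by the smallest (0.01692 mol): C 2.001, H 7.021, N 1.000

C2H7N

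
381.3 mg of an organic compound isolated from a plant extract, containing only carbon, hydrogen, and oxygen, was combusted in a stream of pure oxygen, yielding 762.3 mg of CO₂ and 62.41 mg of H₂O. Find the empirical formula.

C5H2O3

mol C = 0.7623 g CO₂ ÷ 44.009 g/mol = 0.017321 mol
mol H = 2 × 0.06241 g H₂O ÷ 18.015 g/mol = 0.0069287 mol
mass O = 0.3813 − (0.20805 + 0.0069841) = 0.16627 g → mol O = 0.16627 ÷ 15.999 = 0.010392 mol
Divide by the smallest (0.0069287 mol): C 2.500, H 1.000, O 1.500
Multiplying each by 2 gives whole numbers: C 5.00, H 2.00, O 3.00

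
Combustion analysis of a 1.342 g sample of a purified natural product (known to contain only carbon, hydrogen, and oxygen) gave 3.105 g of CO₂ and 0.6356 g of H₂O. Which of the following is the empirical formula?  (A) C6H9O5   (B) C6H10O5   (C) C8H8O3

mol C = 3.105 g CO₂ ÷ 44.009 g/mol = 0.070554 mol
mol H = 2 × 0.6356 g H₂O ÷ 18.015 g/mol = 0.070563 mol
mass O = 1.342 − (0.84742 + 0.071128) = 0.42345 g → mol O = 0.42345 ÷ 15.999 = 0.026467 mol
Divide by the smallest (0.026467 mol): C 2.666, H 2.666, O 1.000
Multiplying each by 3 gives whole numbers: C 8.00, H 8.00, O 3.00

(C) C8H8O3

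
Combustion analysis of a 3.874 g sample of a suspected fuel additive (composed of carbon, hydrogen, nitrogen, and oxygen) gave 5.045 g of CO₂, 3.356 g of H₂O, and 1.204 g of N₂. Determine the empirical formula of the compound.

mol C = 5.045 g CO₂ ÷ 44.009 g/mol = 0.11464 mol
mol H = 2 × 3.356 g H₂O ÷ 18.015 g/mol = 0.37258 mol
mol N = 2 × 1.204 g N₂ ÷ 28.014 g/mol = 0.085957 mol
mass O = 3.874 − (1.3769 + 0.37556 + 1.2040) = 0.91755 g → mol O = 0.91755 ÷ 15.999 = 0.057351 mol
Divide by the smallest (0.057351 mol): C 1.999, H 6.497, N 1.499, O 1.000
Multiplying each by 2 gives whole numbers: C 4.00, H 12.99, N 3.00, O 2.00

C4H13N3O2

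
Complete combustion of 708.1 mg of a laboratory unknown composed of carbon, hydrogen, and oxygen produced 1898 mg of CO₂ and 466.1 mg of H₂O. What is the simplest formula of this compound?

mol C = 1.898 g CO₂ ÷ 44.009 g/mol = 0.043128 mol
mol H = 2 × 0.4661 g H₂O ÷ 18.015 g/mol = 0.051746 mol
mass O = 0.7081 − (0.51800 + 0.052160) = 0.13794 g → mol O = 0.13794 ÷ 15.999 = 0.0086215 mol
Divide by the smallest (0.0086215 mol): C 5.002, H 6.002, O 1.000

C5H6O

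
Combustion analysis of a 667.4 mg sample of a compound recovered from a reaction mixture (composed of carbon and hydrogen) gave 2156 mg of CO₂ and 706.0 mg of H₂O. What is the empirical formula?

C5H8

mol C = 2.156 g CO₂ ÷ 44.009 g/mol = 0.048990 mol
mol H = 2 × 0.7060 g H₂O ÷ 18.015 g/mol = 0.078379 mol
Divide by the smallest (0.048990 mol): C 1.000, H 1.600
Multiplying each by 5 gives whole numbers: C 5.00, H 8.00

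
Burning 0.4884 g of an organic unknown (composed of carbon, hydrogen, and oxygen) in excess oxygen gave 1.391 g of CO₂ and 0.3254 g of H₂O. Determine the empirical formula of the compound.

C7H8O

mol C = 1.391 g CO₂ ÷ 44.009 g/mol = 0.031607 mol
mol H = 2 × 0.3254 g H₂O ÷ 18.015 g/mol = 0.036125 mol
mass O = 0.4884 − (0.37963 + 0.036414) = 0.072352 g → mol O = 0.072352 ÷ 15.999 = 0.0045223 mol
Divide by the smallest (0.0045223 mol): C 6.989, H 7.988, O 1.000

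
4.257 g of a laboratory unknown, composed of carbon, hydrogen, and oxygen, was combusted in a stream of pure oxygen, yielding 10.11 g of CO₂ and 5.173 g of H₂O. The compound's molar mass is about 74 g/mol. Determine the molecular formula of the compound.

mol C = 10.11 g CO₂ ÷ 44.009 g/mol = 0.22973 mol
mol H = 2 × 5.173 g H₂O ÷ 18.015 g/mol = 0.57430 mol
mass O = 4.257 − (2.7592 + 0.57889) = 0.91887 g → mol O = 0.91887 ÷ 15.999 = 0.057433 mol
Divide by the smallest (0.057433 mol): C 4.000, H 9.999, O 1.000
Empirical formula: C4H10O
Empirical-formula mass = 74.12 g/mol; 74 ÷ 74.12 ≈ 1, so the molecular formula is C4H10O.

C4H10O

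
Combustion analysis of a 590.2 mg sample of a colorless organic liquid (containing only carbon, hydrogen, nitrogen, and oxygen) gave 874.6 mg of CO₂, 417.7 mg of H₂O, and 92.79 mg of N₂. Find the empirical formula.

mol C = 0.8746 g CO₂ ÷ 44.009 g/mol = 0.019873 mol
mol H = 2 × 0.4177 g H₂O ÷ 18.015 g/mol = 0.046372 mol
mol N = 2 × 0.09279 g N₂ ÷ 28.014 g/mol = 0.0066245 mol
mass O = 0.5902 − (0.23870 + 0.046743 + 0.092790) = 0.21197 g → mol O = 0.21197 ÷ 15.999 = 0.013249 mol
Divide by the smallest (0.0066245 mol): C 3.000, H 7.000, N 1.000, O 2.000

C3H7NO2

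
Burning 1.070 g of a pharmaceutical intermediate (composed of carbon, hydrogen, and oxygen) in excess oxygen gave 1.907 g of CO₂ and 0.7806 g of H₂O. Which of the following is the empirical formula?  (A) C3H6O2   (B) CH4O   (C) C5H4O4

mol C = 1.907 g CO₂ ÷ 44.009 g/mol = 0.043332 mol
mol H = 2 × 0.7806 g H₂O ÷ 18.015 g/mol = 0.086661 mol
mass O = 1.070 − (0.52046 + 0.087354) = 0.46218 g → mol O = 0.46218 ÷ 15.999 = 0.028888 mol
Divide by the smallest (0.028888 mol): C 1.500, H 3.000, O 1.000
Multiplying each by 2 gives whole numbers: C 3.00, H 6.00, O 2.00

(A) C3H6O2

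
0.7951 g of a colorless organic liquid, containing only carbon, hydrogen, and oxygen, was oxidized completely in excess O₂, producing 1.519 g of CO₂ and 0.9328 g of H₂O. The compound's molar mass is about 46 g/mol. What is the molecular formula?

C2H6O

mol C = 1.519 g CO₂ ÷ 44.009 g/mol = 0.034516 mol
mol H = 2 × 0.9328 g H₂O ÷ 18.015 g/mol = 0.10356 mol
mass O = 0.7951 − (0.41457 + 0.10439) = 0.27615 g → mol O = 0.27615 ÷ 15.999 = 0.017260 mol
Divide by the smallest (0.017260 mol): C 2.000, H 6.000, O 1.000
Empirical formula: C2H6O
Empirical-formula mass = 46.07 g/mol; 46 ÷ 46.07 ≈ 1, so the molecular formula is C2H6O.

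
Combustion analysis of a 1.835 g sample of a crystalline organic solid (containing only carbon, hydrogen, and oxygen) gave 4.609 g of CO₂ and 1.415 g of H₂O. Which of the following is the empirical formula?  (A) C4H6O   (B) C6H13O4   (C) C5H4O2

mol C = 4.609 g CO₂ ÷ 44.009 g/mol = 0.10473 mol
mol H = 2 × 1.415 g H₂O ÷ 18.015 g/mol = 0.15709 mol
mass O = 1.835 − (1.2579 + 0.15835) = 0.41876 g → mol O = 0.41876 ÷ 15.999 = 0.026174 mol
Divide by the smallest (0.026174 mol): C 4.001, H 6.002, O 1.000

(A) C4H6O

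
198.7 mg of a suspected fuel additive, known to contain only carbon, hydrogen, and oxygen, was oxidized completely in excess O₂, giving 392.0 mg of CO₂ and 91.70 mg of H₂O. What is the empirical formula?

C7H8O4

mol C = 0.3920 g CO₂ ÷ 44.009 g/mol = 0.0089073 mol
mol H = 2 × 0.09170 g H₂O ÷ 18.015 g/mol = 0.010180 mol
mass O = 0.1987 − (0.10699 + 0.010262) = 0.081453 g → mol O = 0.081453 ÷ 15.999 = 0.0050911 mol
Divide by the smallest (0.0050911 mol): C 1.750, H 2.000, O 1.000
Multiplying each by 4 gives whole numbers: C 7.00, H 8.00, O 4.00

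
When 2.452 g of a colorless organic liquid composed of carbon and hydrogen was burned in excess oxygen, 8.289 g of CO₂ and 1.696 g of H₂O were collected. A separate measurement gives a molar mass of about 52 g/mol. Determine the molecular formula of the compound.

mol C = 8.289 g CO₂ ÷ 44.009 g/mol = 0.18835 mol
mol H = 2 × 1.696 g H₂O ÷ 18.015 g/mol = 0.18829 mol
Divide by the smallest (0.18829 mol): C 1.000, H 1.000
Empirical formula: CH
Empirical-formula mass = 13.02 g/mol; 52 ÷ 13.02 ≈ 4, so the molecular formula is C4H4.

C4H4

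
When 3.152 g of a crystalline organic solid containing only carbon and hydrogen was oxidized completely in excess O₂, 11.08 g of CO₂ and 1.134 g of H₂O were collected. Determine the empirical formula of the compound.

C2H

mol C = 11.08 g CO₂ ÷ 44.009 g/mol = 0.25177 mol
mol H = 2 × 1.134 g H₂O ÷ 18.015 g/mol = 0.12590 mol
Divide by the smallest (0.12590 mol): C 2.000, H 1.000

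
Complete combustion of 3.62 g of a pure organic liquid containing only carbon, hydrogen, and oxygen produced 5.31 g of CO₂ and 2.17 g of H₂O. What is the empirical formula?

mol C = 5.31 g CO₂ ÷ 44.009 g/mol = 0.1207 mol
mol H = 2 × 2.17 g H₂O ÷ 18.015 g/mol = 0.2409 mol
mass O = 3.62 − (1.449 + 0.2428) = 1.928 g → mol O = 1.928 ÷ 15.999 = 0.1205 mol
Divide by the smallest (0.1205 mol): C 1.001, H 1.999, O 1.000

CH2O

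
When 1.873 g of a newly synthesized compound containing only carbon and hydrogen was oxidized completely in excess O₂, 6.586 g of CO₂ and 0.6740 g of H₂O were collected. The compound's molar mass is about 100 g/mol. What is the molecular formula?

mol C = 6.586 g CO₂ ÷ 44.009 g/mol = 0.14965 mol
mol H = 2 × 0.6740 g H₂O ÷ 18.015 g/mol = 0.074827 mol
Divide by the smallest (0.074827 mol): C 2.000, H 1.000
Empirical formula: C2H
Empirical-formula mass = 25.03 g/mol; 100 ÷ 25.03 ≈ 4, so the molecular formula is C8H4.

C8H4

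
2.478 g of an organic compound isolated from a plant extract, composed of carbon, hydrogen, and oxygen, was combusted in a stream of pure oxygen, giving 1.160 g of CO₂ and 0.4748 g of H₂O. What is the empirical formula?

CH2O5

mol C = 1.160 g CO₂ ÷ 44.009 g/mol = 0.026358 mol
mol H = 2 × 0.4748 g H₂O ÷ 18.015 g/mol = 0.052712 mol
mass O = 2.478 − (0.31659 + 0.053133) = 2.1083 g → mol O = 2.1083 ÷ 15.999 = 0.13178 mol
Divide by the smallest (0.026358 mol): C 1.000, H 2.000, O 4.999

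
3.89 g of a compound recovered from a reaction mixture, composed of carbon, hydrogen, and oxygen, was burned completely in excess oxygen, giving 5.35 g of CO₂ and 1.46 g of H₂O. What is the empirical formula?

C6H8O7

mol C = 5.35 g CO₂ ÷ 44.009 g/mol = 0.1216 mol
mol H = 2 × 1.46 g H₂O ÷ 18.015 g/mol = 0.1621 mol
mass O = 3.89 − (1.460 + 0.1634) = 2.266 g → mol O = 2.266 ÷ 15.999 = 0.1417 mol
Divide by the smallest (0.1216 mol): C 1.000, H 1.333, O 1.165
Multiplying each by 6 gives whole numbers: C 6.00, H 8.00, O 6.99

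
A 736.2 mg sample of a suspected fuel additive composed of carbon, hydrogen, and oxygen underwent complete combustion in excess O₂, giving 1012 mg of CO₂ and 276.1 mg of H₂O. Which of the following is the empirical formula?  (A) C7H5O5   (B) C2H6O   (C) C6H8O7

mol C = 1.012 g CO₂ ÷ 44.009 g/mol = 0.022995 mol
mol H = 2 × 0.2761 g H₂O ÷ 18.015 g/mol = 0.030652 mol
mass O = 0.7362 − (0.27620 + 0.030897) = 0.42911 g → mol O = 0.42911 ÷ 15.999 = 0.026821 mol
Divide by the smallest (0.022995 mol): C 1.000, H 1.333, O 1.166
Multiplying each by 6 gives whole numbers: C 6.00, H 8.00, O 7.00

(C) C6H8O7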